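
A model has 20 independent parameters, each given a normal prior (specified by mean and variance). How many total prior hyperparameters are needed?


Each normal prior needs 2 hyperparameters (mean and variance).
Total = 2 * 20 = 40

40


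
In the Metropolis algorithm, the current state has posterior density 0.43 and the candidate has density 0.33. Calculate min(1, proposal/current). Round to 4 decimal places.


Ratio = 0.33/0.43 = 0.7674
Acceptance probability = min(1, 0.7674)
= 0.7674

0.7674


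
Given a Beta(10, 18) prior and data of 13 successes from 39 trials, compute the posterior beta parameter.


Number of failures = 39 - 13 = 26
Posterior beta = 18 + 26 = 44

44


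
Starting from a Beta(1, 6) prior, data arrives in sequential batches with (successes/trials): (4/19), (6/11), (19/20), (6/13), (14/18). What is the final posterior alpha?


In sequential Bayesian updating, we sum all successes.
Total successes = 49
Final alpha = 1 + 49 = 50

50


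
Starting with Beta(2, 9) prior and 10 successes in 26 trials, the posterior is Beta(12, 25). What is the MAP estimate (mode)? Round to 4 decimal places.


The mode of Beta(a, b) when a > 1 and b > 1 is (a-1)/(a+b-2)
= (12 - 1) / (12 + 25 - 2)
= 11 / 35
= 0.3143

0.3143


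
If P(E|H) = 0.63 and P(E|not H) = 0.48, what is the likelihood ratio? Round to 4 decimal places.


Likelihood ratio = P(E|H) / P(E|not H)
= 0.63 / 0.48
= 1.3125

1.3125


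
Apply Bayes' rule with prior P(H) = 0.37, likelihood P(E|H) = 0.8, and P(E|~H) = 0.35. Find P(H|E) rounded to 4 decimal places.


Step 1: Compute marginal P(E) = P(E|H)P(H) + P(E|~H)P(~H)
= 0.8*0.37 + 0.35*0.63 = 0.5165
Step 2: P(H|E) = P(E|H)P(H)/P(E) = 0.296/0.5165
= 0.5731

0.5731


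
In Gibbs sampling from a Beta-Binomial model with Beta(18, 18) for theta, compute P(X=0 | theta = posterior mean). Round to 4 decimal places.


Posterior mean = alpha/(alpha+beta) = 18/36 = 0.5
P(X=0|theta=mean) = 1 - theta = 0.5

0.5


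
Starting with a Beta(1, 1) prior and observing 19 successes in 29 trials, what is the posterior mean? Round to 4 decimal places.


Posterior parameters: alpha = 1 + 19 = 20
beta = 1 + 10 = 11
Posterior mean = alpha / (alpha + beta) = 20 / 31
= 0.6452

0.6452


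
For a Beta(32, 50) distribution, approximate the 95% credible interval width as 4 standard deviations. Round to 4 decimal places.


Variance of Beta(a,b) = ab / ((a+b)^2 * (a+b+1))
= 32*50 / ((82)^2 * 83)
= 0.0029
SD = sqrt(0.0029) = 0.0535
Width = 4 * SD = 0.2142

0.2142


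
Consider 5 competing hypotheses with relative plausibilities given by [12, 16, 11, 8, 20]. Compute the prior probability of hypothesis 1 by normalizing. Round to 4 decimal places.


Sum of weights = 12 + 16 + 11 + 8 + 20 = 67
Normalized prior for H1 = 12 / 67
= 0.1791

0.1791


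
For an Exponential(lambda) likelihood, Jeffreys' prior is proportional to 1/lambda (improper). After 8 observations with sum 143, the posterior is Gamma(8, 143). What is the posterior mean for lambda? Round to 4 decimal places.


Posterior = Gamma(n, sum_x) = Gamma(8, 143)
Posterior mean = shape/rate = 8/143
= 0.0559

0.0559


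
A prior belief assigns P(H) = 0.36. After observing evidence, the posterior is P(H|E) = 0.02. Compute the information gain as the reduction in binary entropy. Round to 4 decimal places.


H(prior) = -0.36*log2(0.36) - 0.64*log2(0.64)
= 0.9427
H(post) = -0.02*log2(0.02) - 0.98*log2(0.98)
= 0.1414
IG = 0.9427 - 0.1414 = 0.8012

0.8012


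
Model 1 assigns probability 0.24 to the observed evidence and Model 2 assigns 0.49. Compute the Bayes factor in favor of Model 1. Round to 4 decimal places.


BF = P(data|M1) / P(data|M2)
= 0.24 / 0.49 = 0.4898

0.4898


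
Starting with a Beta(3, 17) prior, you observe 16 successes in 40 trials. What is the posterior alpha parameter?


For a Beta-Binomial conjugate model:
Posterior alpha = prior alpha + number of successes
= 3 + 16 = 19

19


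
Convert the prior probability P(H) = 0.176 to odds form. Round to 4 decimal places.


P(not H) = 1 - 0.176 = 0.824
Odds = 0.176 / 0.824 = 0.2136

0.2136


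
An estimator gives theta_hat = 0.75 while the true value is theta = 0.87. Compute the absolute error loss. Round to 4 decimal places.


The absolute error loss is |theta_hat - theta|
= |0.75 - 0.87|
= 0.12

0.12


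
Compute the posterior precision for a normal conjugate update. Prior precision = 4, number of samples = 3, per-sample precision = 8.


tau_post = tau_0 + n * tau
= 4 + 3 * 8 = 28

28


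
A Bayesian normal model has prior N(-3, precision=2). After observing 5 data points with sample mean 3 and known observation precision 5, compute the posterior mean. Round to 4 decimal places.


Posterior mean = (prior_precision * prior_mean + n * data_precision * data_mean) / (prior_precision + n * data_precision)
Numerator = 2*-3 + 5*5*3 = 69
Denominator = 2 + 5*5 = 27
Posterior mean = 2.5556

2.5556


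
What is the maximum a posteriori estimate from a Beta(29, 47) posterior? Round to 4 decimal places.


The MAP estimate equals the mode of the distribution.
Mode of Beta(a,b) = (a-1)/(a+b-2)
= 28/74
= 0.3784

0.3784


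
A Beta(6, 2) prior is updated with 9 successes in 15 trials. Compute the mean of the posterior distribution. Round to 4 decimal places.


After update: Beta(15, 8)
Mean = 15 / (15 + 8) = 15 / 23
= 0.6522

0.6522


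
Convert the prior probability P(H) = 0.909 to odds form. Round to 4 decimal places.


P(not H) = 1 - 0.909 = 0.091
Odds = 0.909 / 0.091 = 9.989

9.989


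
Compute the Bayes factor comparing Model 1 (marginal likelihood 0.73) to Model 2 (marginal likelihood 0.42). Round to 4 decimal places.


BF12 = marginal likelihood of M1 / marginal likelihood of M2
= 0.73/0.42
= 1.7381

1.7381


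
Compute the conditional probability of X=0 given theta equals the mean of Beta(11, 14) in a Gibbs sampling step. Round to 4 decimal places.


Mean of Beta(11, 14) = 0.44
P(X=0 | theta=0.44) = 0.56

0.56


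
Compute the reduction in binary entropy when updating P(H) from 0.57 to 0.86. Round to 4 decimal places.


H_before = -p*log2(p) - (1-p)*log2(1-p) for p=0.57: 0.9858
H_after for p=0.86: 0.5842
Reduction = 0.9858 - 0.5842 = 0.4016

0.4016


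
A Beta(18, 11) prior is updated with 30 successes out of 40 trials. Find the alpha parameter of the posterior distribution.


In the Beta-Binomial conjugate update:
alpha_post = alpha_prior + successes
= 18 + 30
= 48

48


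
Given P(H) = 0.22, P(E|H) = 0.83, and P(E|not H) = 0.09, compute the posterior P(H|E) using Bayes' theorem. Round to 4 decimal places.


By Bayes' theorem: P(H|E) = P(E|H)*P(H) / P(E)
P(E) = P(E|H)*P(H) + P(E|not H)*P(not H)
P(E) = 0.83*0.22 + 0.09*0.78 = 0.2528
P(H|E) = 0.83*0.22 / 0.2528 = 0.7223

0.7223


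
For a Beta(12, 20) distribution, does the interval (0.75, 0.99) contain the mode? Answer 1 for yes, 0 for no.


Mode of Beta(a,b) = (a-1)/(a+b-2)
= (12-1)/(12+20-2) = 0.3667
Check: 0.75 <= 0.3667 <= 0.99?
Result: 0

0


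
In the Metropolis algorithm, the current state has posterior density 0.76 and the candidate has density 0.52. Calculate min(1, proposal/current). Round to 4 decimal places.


Ratio = 0.52/0.76 = 0.6842
Acceptance probability = min(1, 0.6842)
= 0.6842

0.6842


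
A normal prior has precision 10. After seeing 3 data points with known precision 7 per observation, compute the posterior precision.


In the conjugate normal model, precisions add:
tau_posterior = tau_prior + n * tau_data
= 10 + 3*7 = 31

31


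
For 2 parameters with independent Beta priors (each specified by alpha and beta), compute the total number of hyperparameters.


A Beta prior has 2 hyperparameters per parameter.
Total = 2 * 2 = 4

4


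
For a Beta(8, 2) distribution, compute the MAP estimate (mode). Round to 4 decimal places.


MAP = mode = (a-1)/(a+b-2)
= (8-1)/(8+2-2)
= 7/8 = 0.875

0.875


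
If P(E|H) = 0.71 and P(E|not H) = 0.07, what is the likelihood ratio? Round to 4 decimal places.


Likelihood ratio = P(E|H) / P(E|not H)
= 0.71 / 0.07
= 10.1429

10.1429


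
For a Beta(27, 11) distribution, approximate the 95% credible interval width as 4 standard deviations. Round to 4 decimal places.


Variance of Beta(a,b) = ab / ((a+b)^2 * (a+b+1))
= 27*11 / ((38)^2 * 39)
= 0.0053
SD = sqrt(0.0053) = 0.0726
Width = 4 * SD = 0.2905

0.2905


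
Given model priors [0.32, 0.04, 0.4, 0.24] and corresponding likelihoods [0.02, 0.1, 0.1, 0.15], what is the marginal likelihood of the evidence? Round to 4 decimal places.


P(E) = sum_i P(M_i) P(E|M_i)
= 0.0064 + 0.004 + 0.04 + 0.036
= 0.0864

0.0864


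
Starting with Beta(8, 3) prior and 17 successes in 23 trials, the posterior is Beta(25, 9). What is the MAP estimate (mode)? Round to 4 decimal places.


The mode of Beta(a, b) when a > 1 and b > 1 is (a-1)/(a+b-2)
= (25 - 1) / (25 + 9 - 2)
= 24 / 32
= 0.75

0.75


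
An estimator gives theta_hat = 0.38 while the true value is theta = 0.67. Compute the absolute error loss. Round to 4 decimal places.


The absolute error loss is |theta_hat - theta|
= |0.38 - 0.67|
= 0.29

0.29


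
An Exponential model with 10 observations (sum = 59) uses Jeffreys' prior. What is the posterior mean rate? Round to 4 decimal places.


Posterior Gamma(10, 59)
E[lambda] = 10/59 = 0.1695

0.1695


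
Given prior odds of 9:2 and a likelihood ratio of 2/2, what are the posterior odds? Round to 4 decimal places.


Posterior odds = prior odds * LR
Prior odds = 9/2 = 4.5
LR = 2/2 = 1.0
Posterior odds = 4.5 * 1.0 = 4.5

4.5


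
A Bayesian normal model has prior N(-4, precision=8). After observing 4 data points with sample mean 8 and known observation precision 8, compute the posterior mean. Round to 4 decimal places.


Posterior mean = (prior_precision * prior_mean + n * data_precision * data_mean) / (prior_precision + n * data_precision)
Numerator = 8*-4 + 4*8*8 = 224
Denominator = 8 + 4*8 = 40
Posterior mean = 5.6

5.6


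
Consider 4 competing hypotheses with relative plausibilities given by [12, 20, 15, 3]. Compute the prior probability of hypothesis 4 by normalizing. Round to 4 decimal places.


Sum of weights = 12 + 20 + 15 + 3 = 50
Normalized prior for H4 = 3 / 50
= 0.06

0.06


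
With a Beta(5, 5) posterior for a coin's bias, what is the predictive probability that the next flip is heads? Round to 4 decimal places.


The predictive probability equals the posterior mean.
P(next = heads) = alpha / (alpha + beta)
= 5 / 10 = 0.5

0.5


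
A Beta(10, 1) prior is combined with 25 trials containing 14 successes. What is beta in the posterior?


In conjugate updating:
beta_posterior = beta_prior + (n - k)
= 1 + (25 - 14)
= 1 + 11 = 12

12


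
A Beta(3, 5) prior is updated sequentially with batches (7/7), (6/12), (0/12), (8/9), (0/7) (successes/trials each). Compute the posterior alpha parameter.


Sequential conjugate updating is equivalent to a single batch update.
Total successes across all batches = 21
alpha_posterior = alpha_prior + total_successes = 3 + 21
= 24

24


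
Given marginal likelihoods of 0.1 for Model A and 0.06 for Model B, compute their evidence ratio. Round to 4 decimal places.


Ratio = ML(A) / ML(B) = 0.1/0.06
= 1.6667

1.6667


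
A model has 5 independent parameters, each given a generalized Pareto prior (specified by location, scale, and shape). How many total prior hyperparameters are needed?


Each generalized Pareto prior needs 3 hyperparameters (location, scale, and shape).
Total = 3 * 5 = 15

15


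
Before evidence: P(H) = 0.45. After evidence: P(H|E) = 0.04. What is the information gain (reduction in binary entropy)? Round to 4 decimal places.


Prior entropy = 0.9928
Posterior entropy = 0.2423
Information gain = 0.9928 - 0.2423 = 0.7505

0.7505


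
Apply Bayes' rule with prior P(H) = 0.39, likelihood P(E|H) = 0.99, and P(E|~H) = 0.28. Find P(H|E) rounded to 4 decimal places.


Step 1: Compute marginal P(E) = P(E|H)P(H) + P(E|~H)P(~H)
= 0.99*0.39 + 0.28*0.61 = 0.5569
Step 2: P(H|E) = P(E|H)P(H)/P(E) = 0.3861/0.5569
= 0.6933

0.6933


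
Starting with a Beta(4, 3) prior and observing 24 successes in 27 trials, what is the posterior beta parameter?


Posterior beta = prior beta + failures
Failures = 27 - 24 = 3
beta_post = 3 + 3 = 6

6


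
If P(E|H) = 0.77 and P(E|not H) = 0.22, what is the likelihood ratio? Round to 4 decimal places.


Likelihood ratio = P(E|H) / P(E|not H)
= 0.77 / 0.22
= 3.5

3.5


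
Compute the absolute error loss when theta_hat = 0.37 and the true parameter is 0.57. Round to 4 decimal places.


L = |theta_hat - theta_true|
= |0.37 - 0.57| = 0.2

0.2


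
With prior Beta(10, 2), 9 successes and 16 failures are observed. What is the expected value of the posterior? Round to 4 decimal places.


Posterior = Beta(19, 18)
E[theta] = alpha/(alpha+beta)
= 19/37 = 0.5135

0.5135


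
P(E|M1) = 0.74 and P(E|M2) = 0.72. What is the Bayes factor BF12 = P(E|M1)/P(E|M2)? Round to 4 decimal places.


Bayes factor BF12 = P(E|M1) / P(E|M2)
= 0.74 / 0.72
= 1.0278

1.0278


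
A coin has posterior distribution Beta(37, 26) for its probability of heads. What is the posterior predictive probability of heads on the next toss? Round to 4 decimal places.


Posterior predictive = E[theta] = alpha/(alpha+beta)
= 37/63
= 0.5873

0.5873


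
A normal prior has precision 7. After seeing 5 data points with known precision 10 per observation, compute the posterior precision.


In the conjugate normal model, precisions add:
tau_posterior = tau_prior + n * tau_data
= 7 + 5*10 = 57

57


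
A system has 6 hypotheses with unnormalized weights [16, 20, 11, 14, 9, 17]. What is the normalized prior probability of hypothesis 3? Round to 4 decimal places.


The normalized prior is the weight divided by the total.
Total weight = 87
P(H3) = 11 / 87 = 0.1264

0.1264


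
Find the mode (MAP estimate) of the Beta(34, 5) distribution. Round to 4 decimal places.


For Beta(a,b) with a,b > 1:
Mode = (a-1)/(a+b-2) = (34-1)/(39-2)
= 33/37 = 0.8919

0.8919


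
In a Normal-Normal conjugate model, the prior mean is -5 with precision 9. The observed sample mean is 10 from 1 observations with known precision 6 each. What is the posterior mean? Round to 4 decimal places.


Posterior precision = tau0 + n*tau = 9 + 1*6 = 15
Posterior mean = (tau0*mu0 + n*tau*xbar) / posterior_precision
= (9*-5 + 1*6*10) / 15
= 15 / 15 = 1.0

1.0


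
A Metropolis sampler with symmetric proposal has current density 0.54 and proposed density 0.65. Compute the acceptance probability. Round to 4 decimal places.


For symmetric proposals, acceptance = min(1, pi(x*)/pi(x))
= min(1, 0.65/0.54)
= min(1, 1.2037) = 1.0

1.0


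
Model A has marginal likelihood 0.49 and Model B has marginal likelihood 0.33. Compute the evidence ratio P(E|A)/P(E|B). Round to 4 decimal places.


Evidence ratio = P(E|A) / P(E|B)
= 0.49 / 0.33
= 1.4848

1.4848


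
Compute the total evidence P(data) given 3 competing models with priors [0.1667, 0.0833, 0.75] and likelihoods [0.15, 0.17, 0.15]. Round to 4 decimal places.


Marginal likelihood = sum P(model_i) * P(data|model_i)
Model 1: 0.1667 * 0.15 = 0.025
Model 2: 0.0833 * 0.17 = 0.0142
Model 3: 0.75 * 0.15 = 0.1125
Total = 0.1517

0.1517


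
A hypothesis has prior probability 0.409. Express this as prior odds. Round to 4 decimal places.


Odds = P(H) / P(not H) = 0.409 / 0.591
= 0.692

0.692


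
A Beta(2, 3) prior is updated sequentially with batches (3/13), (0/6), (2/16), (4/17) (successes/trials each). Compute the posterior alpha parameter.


Sequential conjugate updating is equivalent to a single batch update.
Total successes across all batches = 9
alpha_posterior = alpha_prior + total_successes = 2 + 9
= 11

11


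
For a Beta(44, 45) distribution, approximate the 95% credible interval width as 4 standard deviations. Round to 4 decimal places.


Variance of Beta(a,b) = ab / ((a+b)^2 * (a+b+1))
= 44*45 / ((89)^2 * 90)
= 0.0028
SD = sqrt(0.0028) = 0.0527
Width = 4 * SD = 0.2108

0.2108


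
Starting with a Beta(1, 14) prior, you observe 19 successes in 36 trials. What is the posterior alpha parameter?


For a Beta-Binomial conjugate model:
Posterior alpha = prior alpha + number of successes
= 1 + 19 = 20

20


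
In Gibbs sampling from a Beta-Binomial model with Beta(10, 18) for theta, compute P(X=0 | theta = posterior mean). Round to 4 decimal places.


Posterior mean = alpha/(alpha+beta) = 10/28 = 0.3571
P(X=0|theta=mean) = 1 - theta = 0.6429

0.6429


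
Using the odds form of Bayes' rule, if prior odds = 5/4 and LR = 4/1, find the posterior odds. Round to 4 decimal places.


Bayes' rule in odds form: posterior odds = prior odds * LR
= (5 * 4) / (4 * 1)
= 20/4 = 5.0

5.0


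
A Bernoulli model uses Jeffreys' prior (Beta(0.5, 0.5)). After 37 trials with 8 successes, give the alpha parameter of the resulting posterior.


Posterior = Beta(prior_alpha + successes, prior_beta + failures)
= Beta(0.5 + 8, 0.5 + 29)
Posterior alpha = 0.5 + k = 0.5 + 8 = 8.5

8.5


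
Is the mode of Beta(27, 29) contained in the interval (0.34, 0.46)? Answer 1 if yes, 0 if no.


Mode = (a-1)/(a+b-2) = 26/54 = 0.4815
Interval: (0.34, 0.46)
Contains mode? 0

0


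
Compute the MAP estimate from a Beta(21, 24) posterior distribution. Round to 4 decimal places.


MAP = mode of Beta distribution
= (alpha - 1)/(alpha + beta - 2)
= (21-1)/(21+24-2)
= 20/43 = 0.4651

0.4651


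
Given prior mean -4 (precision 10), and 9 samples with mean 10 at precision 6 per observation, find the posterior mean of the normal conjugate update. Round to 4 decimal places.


The posterior mean is a precision-weighted average of prior and data.
Post. prec. = 10 + 54 = 64
Post. mean = (-40 + 540)/64 = 500/64 = 7.8125

7.8125


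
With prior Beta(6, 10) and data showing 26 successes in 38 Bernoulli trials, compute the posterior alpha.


Conjugate update: alpha_posterior = alpha_prior + k
= 6 + 26 = 32

32


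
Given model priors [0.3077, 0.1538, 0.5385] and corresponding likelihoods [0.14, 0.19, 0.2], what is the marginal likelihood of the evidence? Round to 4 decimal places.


P(E) = sum_i P(M_i) P(E|M_i)
= 0.0431 + 0.0292 + 0.1077
= 0.18

0.18


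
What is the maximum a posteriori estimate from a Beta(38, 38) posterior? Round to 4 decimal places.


The MAP estimate equals the mode of the distribution.
Mode of Beta(a,b) = (a-1)/(a+b-2)
= 37/74
= 0.5

0.5


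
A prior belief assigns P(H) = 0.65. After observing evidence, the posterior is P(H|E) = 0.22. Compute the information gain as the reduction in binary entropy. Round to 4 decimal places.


H(prior) = -0.65*log2(0.65) - 0.35*log2(0.35)
= 0.9341
H(post) = -0.22*log2(0.22) - 0.78*log2(0.78)
= 0.7602
IG = 0.9341 - 0.7602 = 0.1739

0.1739


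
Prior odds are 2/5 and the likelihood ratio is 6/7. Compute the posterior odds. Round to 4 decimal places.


Posterior odds = prior odds * likelihood ratio
= (2/5) * (6/7)
= 12 / 35
= 0.3429

0.3429


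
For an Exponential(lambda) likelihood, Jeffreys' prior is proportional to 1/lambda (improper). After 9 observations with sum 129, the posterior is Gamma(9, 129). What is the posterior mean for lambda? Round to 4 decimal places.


Posterior = Gamma(n, sum_x) = Gamma(9, 129)
Posterior mean = shape/rate = 9/129
= 0.0698

0.0698


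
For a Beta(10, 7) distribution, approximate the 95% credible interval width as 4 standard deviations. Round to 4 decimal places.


Variance of Beta(a,b) = ab / ((a+b)^2 * (a+b+1))
= 10*7 / ((17)^2 * 18)
= 0.0135
SD = sqrt(0.0135) = 0.116
Width = 4 * SD = 0.464

0.464


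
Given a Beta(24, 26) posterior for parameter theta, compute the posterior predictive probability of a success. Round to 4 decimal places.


For a Beta-Bernoulli model, the predictive probability is the mean:
P(success) = 24/(24+26) = 24/50 = 0.48

0.48


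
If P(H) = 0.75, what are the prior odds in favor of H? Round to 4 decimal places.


Prior odds = P(H) / (1 - P(H))
= 0.75 / 0.25
= 3.0

3.0


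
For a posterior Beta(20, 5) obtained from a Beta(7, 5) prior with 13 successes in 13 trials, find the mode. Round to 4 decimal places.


Mode = (alpha - 1) / (alpha + beta - 2)
= 19 / 23
= 0.8261

0.8261


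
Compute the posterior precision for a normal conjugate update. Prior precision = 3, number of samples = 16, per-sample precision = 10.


tau_post = tau_0 + n * tau
= 3 + 16 * 10 = 163

163


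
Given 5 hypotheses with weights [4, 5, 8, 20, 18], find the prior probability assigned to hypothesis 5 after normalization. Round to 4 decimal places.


To normalize, divide each weight by the sum of all weights.
Sum = 55
Prior(H5) = 18/55 = 0.3273

0.3273


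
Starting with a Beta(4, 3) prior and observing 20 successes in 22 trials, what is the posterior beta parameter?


Posterior beta = prior beta + failures
Failures = 22 - 20 = 2
beta_post = 3 + 2 = 5

5


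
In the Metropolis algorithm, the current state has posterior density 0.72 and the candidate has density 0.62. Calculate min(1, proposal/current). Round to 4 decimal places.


Ratio = 0.62/0.72 = 0.8611
Acceptance probability = min(1, 0.8611)
= 0.8611

0.8611


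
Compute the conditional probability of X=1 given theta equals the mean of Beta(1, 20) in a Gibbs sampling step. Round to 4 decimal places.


Mean of Beta(1, 20) = 0.0476
P(X=1 | theta=0.0476) = 0.0476

0.0476


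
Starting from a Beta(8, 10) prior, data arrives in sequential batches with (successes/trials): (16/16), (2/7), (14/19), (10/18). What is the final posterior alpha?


In sequential Bayesian updating, we sum all successes.
Total successes = 42
Final alpha = 8 + 42 = 50

50


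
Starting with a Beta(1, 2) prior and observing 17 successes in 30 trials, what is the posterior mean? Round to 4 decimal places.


Posterior parameters: alpha = 1 + 17 = 18
beta = 2 + 13 = 15
Posterior mean = alpha / (alpha + beta) = 18 / 33
= 0.5455

0.5455


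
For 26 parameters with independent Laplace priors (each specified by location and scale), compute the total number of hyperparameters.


A Laplace prior has 2 hyperparameters per parameter.
Total = 26 * 2 = 52

52


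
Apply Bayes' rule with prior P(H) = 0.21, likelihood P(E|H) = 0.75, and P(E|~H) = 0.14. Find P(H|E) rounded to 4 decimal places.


Step 1: Compute marginal P(E) = P(E|H)P(H) + P(E|~H)P(~H)
= 0.75*0.21 + 0.14*0.79 = 0.2681
Step 2: P(H|E) = P(E|H)P(H)/P(E) = 0.1575/0.2681
= 0.5875

0.5875


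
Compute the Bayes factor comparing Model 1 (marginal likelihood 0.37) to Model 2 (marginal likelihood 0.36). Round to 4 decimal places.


BF12 = marginal likelihood of M1 / marginal likelihood of M2
= 0.37/0.36
= 1.0278

1.0278


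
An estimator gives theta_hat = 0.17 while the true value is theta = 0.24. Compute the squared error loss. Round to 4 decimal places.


The squared error loss is (theta_hat - theta)^2
= (0.17 - 0.24)^2
= (-0.07)^2 = 0.0049

0.0049


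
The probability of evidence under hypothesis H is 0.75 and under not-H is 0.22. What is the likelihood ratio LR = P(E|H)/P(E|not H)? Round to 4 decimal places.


LR = 0.75 / 0.22
= 3.4091

3.4091


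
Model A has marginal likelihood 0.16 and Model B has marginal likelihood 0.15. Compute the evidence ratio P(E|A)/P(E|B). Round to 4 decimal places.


Evidence ratio = P(E|A) / P(E|B)
= 0.16 / 0.15
= 1.0667

1.0667


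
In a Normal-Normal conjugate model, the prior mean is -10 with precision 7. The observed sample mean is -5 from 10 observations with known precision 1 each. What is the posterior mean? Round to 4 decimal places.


Posterior precision = tau0 + n*tau = 7 + 10*1 = 17
Posterior mean = (tau0*mu0 + n*tau*xbar) / posterior_precision
= (7*-10 + 10*1*-5) / 17
= -120 / 17 = -7.0588

-7.0588


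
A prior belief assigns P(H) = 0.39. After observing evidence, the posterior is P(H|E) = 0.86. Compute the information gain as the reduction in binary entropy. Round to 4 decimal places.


H(prior) = -0.39*log2(0.39) - 0.61*log2(0.61)
= 0.9648
H(post) = -0.86*log2(0.86) - 0.14*log2(0.14)
= 0.5842
IG = 0.9648 - 0.5842 = 0.3806

0.3806


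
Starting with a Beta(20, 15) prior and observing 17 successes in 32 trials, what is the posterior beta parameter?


Posterior beta = prior beta + failures
Failures = 32 - 17 = 15
beta_post = 15 + 15 = 30

30


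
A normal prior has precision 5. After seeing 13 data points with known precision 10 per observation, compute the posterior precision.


In the conjugate normal model, precisions add:
tau_posterior = tau_prior + n * tau_data
= 5 + 13*10 = 135

135


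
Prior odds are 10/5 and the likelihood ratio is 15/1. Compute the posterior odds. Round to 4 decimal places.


Posterior odds = prior odds * likelihood ratio
= (10/5) * (15/1)
= 150 / 5
= 30.0

30.0


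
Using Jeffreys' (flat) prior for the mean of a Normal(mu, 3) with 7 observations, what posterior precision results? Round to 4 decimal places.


Flat prior means prior precision is 0.
Posterior precision = n / sigma^2 = 7/3 = 2.3333

2.3333


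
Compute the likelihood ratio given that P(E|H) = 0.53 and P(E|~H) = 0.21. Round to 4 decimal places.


LR = P(E|H) / P(E|~H)
= 0.53 / 0.21 = 2.5238

2.5238


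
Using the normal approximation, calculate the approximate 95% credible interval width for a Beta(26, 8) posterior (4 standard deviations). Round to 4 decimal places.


Var(Beta) = 26*8/(34^2 * 35) = 0.0051
SD = 0.0717
Width ~ 4*SD = 0.2868

0.2868


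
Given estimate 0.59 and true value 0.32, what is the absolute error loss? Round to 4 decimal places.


Absolute error = |estimate - true|
= |0.27| = 0.27

0.27


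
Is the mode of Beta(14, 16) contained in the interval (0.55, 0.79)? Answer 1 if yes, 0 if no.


Mode = (a-1)/(a+b-2) = 13/28 = 0.4643
Interval: (0.55, 0.79)
Contains mode? 0

0


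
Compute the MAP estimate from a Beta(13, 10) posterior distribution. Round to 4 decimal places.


MAP = mode of Beta distribution
= (alpha - 1)/(alpha + beta - 2)
= (13-1)/(13+10-2)
= 12/21 = 0.5714

0.5714


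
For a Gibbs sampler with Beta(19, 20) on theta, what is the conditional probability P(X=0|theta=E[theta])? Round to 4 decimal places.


E[theta] = 19/(19+20) = 0.4872
P(X=0|theta) = 1 - theta = 0.5128

0.5128


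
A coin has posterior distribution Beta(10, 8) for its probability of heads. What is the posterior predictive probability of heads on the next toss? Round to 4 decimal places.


Posterior predictive = E[theta] = alpha/(alpha+beta)
= 10/18
= 0.5556

0.5556


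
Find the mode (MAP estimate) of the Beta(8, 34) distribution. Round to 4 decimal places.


For Beta(a,b) with a,b > 1:
Mode = (a-1)/(a+b-2) = (8-1)/(42-2)
= 7/40 = 0.175

0.175


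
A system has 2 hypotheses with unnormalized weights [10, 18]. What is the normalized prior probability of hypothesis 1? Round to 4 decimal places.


The normalized prior is the weight divided by the total.
Total weight = 28
P(H1) = 10 / 28 = 0.3571

0.3571


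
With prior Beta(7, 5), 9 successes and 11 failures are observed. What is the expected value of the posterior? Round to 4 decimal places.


Posterior = Beta(16, 16)
E[theta] = alpha/(alpha+beta)
= 16/32 = 0.5

0.5


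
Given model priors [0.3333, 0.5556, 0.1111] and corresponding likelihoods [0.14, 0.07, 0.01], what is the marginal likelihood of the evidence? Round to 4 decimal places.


P(E) = sum_i P(M_i) P(E|M_i)
= 0.0467 + 0.0389 + 0.0011
= 0.0867

0.0867


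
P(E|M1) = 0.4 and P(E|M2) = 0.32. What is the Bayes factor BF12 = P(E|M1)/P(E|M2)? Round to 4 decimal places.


Bayes factor BF12 = P(E|M1) / P(E|M2)
= 0.4 / 0.32
= 1.25

1.25


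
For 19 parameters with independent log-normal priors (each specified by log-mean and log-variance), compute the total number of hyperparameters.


A log-normal prior has 2 hyperparameters per parameter.
Total = 19 * 2 = 38

38


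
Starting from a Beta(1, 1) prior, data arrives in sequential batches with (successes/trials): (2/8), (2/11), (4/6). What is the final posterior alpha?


In sequential Bayesian updating, we sum all successes.
Total successes = 8
Final alpha = 1 + 8 = 9

9


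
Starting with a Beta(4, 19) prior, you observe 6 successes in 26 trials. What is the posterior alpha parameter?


For a Beta-Binomial conjugate model:
Posterior alpha = prior alpha + number of successes
= 4 + 6 = 10

10


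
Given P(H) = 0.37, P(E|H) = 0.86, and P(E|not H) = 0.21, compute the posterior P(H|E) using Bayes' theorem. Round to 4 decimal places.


By Bayes' theorem: P(H|E) = P(E|H)*P(H) / P(E)
P(E) = P(E|H)*P(H) + P(E|not H)*P(not H)
P(E) = 0.86*0.37 + 0.21*0.63 = 0.4505
P(H|E) = 0.86*0.37 / 0.4505 = 0.7063

0.7063


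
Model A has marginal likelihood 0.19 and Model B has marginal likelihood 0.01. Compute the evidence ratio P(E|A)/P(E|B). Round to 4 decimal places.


Evidence ratio = P(E|A) / P(E|B)
= 0.19 / 0.01
= 19.0

19.0


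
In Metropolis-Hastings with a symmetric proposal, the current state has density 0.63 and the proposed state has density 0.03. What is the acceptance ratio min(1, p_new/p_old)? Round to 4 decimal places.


Ratio = p_new / p_old = 0.03 / 0.63 = 0.0476
Acceptance = min(1, 0.0476) = 0.0476

0.0476


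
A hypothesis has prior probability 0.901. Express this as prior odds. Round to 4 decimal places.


Odds = P(H) / P(not H) = 0.901 / 0.099
= 9.101

9.101


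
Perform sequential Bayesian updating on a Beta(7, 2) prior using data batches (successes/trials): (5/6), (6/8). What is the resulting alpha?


Accumulate successes: 11
Posterior alpha = prior alpha + sum of successes
= 7 + 11 = 18

18


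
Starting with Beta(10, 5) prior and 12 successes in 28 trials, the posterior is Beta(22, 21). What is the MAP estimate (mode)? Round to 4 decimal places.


The mode of Beta(a, b) when a > 1 and b > 1 is (a-1)/(a+b-2)
= (22 - 1) / (22 + 21 - 2)
= 21 / 41
= 0.5122

0.5122


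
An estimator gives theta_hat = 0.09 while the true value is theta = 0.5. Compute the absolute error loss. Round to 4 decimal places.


The absolute error loss is |theta_hat - theta|
= |0.09 - 0.5|
= 0.41

0.41


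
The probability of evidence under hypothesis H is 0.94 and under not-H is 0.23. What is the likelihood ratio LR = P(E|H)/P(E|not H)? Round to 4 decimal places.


LR = 0.94 / 0.23
= 4.087

4.087


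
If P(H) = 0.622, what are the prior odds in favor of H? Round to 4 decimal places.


Prior odds = P(H) / (1 - P(H))
= 0.622 / 0.378
= 1.6455

1.6455


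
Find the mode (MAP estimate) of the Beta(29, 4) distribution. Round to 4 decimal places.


For Beta(a,b) with a,b > 1:
Mode = (a-1)/(a+b-2) = (29-1)/(33-2)
= 28/31 = 0.9032

0.9032


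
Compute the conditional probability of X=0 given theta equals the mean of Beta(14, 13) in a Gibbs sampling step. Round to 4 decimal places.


Mean of Beta(14, 13) = 0.5185
P(X=0 | theta=0.5185) = 0.4815

0.4815


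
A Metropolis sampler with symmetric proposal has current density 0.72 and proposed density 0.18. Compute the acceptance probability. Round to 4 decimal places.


For symmetric proposals, acceptance = min(1, pi(x*)/pi(x))
= min(1, 0.18/0.72)
= min(1, 0.25) = 0.25

0.25


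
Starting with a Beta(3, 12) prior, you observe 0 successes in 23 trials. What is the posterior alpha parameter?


For a Beta-Binomial conjugate model:
Posterior alpha = prior alpha + number of successes
= 3 + 0 = 3

3


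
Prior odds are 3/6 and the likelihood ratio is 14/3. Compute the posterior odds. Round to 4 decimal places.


Posterior odds = prior odds * likelihood ratio
= (3/6) * (14/3)
= 42 / 18
= 2.3333

2.3333


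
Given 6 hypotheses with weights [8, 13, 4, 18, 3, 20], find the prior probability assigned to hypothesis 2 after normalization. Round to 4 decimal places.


To normalize, divide each weight by the sum of all weights.
Sum = 66
Prior(H2) = 13/66 = 0.197

0.197


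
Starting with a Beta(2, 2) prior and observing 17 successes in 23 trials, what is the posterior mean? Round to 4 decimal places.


Posterior parameters: alpha = 2 + 17 = 19
beta = 2 + 6 = 8
Posterior mean = alpha / (alpha + beta) = 19 / 27
= 0.7037

0.7037


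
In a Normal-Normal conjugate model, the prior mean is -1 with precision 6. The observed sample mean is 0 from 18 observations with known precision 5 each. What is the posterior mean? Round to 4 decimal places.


Posterior precision = tau0 + n*tau = 6 + 18*5 = 96
Posterior mean = (tau0*mu0 + n*tau*xbar) / posterior_precision
= (6*-1 + 18*5*0) / 96
= -6 / 96 = -0.0625

-0.0625


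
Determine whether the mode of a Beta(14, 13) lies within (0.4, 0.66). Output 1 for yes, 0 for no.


First find the mode: (a-1)/(a+b-2) = 0.52
Is 0.52 in (0.4, 0.66)? 1

1


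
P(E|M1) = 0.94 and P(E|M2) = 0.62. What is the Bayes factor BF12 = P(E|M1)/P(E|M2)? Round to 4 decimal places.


Bayes factor BF12 = P(E|M1) / P(E|M2)
= 0.94 / 0.62
= 1.5161

1.5161


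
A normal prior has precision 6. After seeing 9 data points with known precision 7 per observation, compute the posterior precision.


In the conjugate normal model, precisions add:
tau_posterior = tau_prior + n * tau_data
= 6 + 9*7 = 69

69


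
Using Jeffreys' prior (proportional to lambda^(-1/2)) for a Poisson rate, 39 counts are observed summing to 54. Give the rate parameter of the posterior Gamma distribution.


Conjugate update: Gamma(prior_shape + S, prior_rate + n).
Prior shape = 0.5, prior rate = 0.
Posterior rate = 0 + n = 39

39.0


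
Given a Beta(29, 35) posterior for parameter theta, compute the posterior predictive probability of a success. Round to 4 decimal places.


For a Beta-Bernoulli model, the predictive probability is the mean:
P(success) = 29/(29+35) = 29/64 = 0.4531

0.4531


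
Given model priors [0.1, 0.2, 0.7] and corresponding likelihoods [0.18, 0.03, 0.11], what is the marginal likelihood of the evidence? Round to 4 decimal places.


P(E) = sum_i P(M_i) P(E|M_i)
= 0.018 + 0.006 + 0.077
= 0.101

0.101


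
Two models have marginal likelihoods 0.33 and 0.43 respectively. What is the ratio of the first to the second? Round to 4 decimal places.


Evidence ratio = 0.33 / 0.43
= 0.7674

0.7674


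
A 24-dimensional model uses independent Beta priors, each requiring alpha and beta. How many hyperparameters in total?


Per parameter: 2 (alpha and beta).
Total = 24 * 2 = 48

48


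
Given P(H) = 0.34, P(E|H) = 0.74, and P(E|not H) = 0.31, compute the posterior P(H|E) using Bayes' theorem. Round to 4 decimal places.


By Bayes' theorem: P(H|E) = P(E|H)*P(H) / P(E)
P(E) = P(E|H)*P(H) + P(E|not H)*P(not H)
P(E) = 0.74*0.34 + 0.31*0.66 = 0.4562
P(H|E) = 0.74*0.34 / 0.4562 = 0.5515

0.5515


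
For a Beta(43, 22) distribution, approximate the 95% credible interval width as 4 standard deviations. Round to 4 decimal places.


Variance of Beta(a,b) = ab / ((a+b)^2 * (a+b+1))
= 43*22 / ((65)^2 * 66)
= 0.0034
SD = sqrt(0.0034) = 0.0582
Width = 4 * SD = 0.233

0.233


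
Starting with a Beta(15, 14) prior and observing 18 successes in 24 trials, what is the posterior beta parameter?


Posterior beta = prior beta + failures
Failures = 24 - 18 = 6
beta_post = 14 + 6 = 20

20


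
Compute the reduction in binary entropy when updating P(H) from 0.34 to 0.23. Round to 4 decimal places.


H_before = -p*log2(p) - (1-p)*log2(1-p) for p=0.34: 0.9248
H_after for p=0.23: 0.778
Reduction = 0.9248 - 0.778 = 0.1468

0.1468


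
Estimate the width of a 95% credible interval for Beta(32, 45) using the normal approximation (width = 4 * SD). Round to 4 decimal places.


For Beta(a,b): Var = ab/((a+b)^2(a+b+1))
Var = 0.0031, SD = 0.0558
Approximate 95% CI width = 4 * 0.0558 = 0.2232

0.2232


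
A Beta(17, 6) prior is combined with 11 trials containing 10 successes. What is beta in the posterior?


In conjugate updating:
beta_posterior = beta_prior + (n - k)
= 6 + (11 - 10)
= 6 + 1 = 7

7


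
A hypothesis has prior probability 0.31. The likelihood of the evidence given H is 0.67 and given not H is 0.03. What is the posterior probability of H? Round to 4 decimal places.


Using Bayes' theorem:
P(E) = 0.31 * 0.67 + 0.69 * 0.03
P(E) = 0.2284
P(H|E) = (0.31 * 0.67) / 0.2284 = 0.9094

0.9094


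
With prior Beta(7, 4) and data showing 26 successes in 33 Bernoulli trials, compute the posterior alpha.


Conjugate update: alpha_posterior = alpha_prior + k
= 7 + 26 = 33

33


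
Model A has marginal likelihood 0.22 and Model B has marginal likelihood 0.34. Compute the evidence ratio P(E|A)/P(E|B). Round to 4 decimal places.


Evidence ratio = P(E|A) / P(E|B)
= 0.22 / 0.34
= 0.6471

0.6471


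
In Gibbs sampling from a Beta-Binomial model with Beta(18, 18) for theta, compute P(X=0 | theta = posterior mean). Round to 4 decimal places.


Posterior mean = alpha/(alpha+beta) = 18/36 = 0.5
P(X=0|theta=mean) = 1 - theta = 0.5

0.5


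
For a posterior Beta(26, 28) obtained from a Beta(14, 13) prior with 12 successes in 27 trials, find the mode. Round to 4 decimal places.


Mode = (alpha - 1) / (alpha + beta - 2)
= 25 / 52
= 0.4808

0.4808


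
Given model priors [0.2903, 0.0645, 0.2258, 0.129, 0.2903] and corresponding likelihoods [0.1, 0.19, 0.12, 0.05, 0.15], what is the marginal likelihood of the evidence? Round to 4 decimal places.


P(E) = sum_i P(M_i) P(E|M_i)
= 0.029 + 0.0123 + 0.0271 + 0.0065 + 0.0435
= 0.1184

0.1184


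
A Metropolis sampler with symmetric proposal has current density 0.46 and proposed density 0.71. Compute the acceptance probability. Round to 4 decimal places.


For symmetric proposals, acceptance = min(1, pi(x*)/pi(x))
= min(1, 0.71/0.46)
= min(1, 1.5435) = 1.0

1.0


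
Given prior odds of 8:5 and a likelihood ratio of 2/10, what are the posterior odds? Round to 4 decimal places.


Posterior odds = prior odds * LR
Prior odds = 8/5 = 1.6
LR = 2/10 = 0.2
Posterior odds = 1.6 * 0.2 = 0.32

0.32


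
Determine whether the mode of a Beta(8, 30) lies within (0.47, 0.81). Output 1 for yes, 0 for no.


First find the mode: (a-1)/(a+b-2) = 0.1944
Is 0.1944 in (0.47, 0.81)? 0

0


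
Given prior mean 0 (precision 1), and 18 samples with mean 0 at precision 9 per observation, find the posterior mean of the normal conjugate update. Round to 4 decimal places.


The posterior mean is a precision-weighted average of prior and data.
Post. prec. = 1 + 162 = 163
Post. mean = (0 + 0)/163 = 0/163 = 0.0

0.0


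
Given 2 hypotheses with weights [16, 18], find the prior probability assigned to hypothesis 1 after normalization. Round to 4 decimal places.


To normalize, divide each weight by the sum of all weights.
Sum = 34
Prior(H1) = 16/34 = 0.4706

0.4706


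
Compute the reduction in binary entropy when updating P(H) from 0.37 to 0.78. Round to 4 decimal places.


H_before = -p*log2(p) - (1-p)*log2(1-p) for p=0.37: 0.9507
H_after for p=0.78: 0.7602
Reduction = 0.9507 - 0.7602 = 0.1905

0.1905


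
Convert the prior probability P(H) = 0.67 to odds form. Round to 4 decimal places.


P(not H) = 1 - 0.67 = 0.33
Odds = 0.67 / 0.33 = 2.0303

2.0303


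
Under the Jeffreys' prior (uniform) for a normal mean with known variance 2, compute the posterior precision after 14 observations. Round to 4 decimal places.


Prior precision = 0 (flat prior).
Post. prec. = 0 + n/var = 14/2 = 7.0

7.0


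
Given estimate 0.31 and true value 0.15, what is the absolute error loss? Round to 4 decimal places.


Absolute error = |estimate - true|
= |0.16| = 0.16

0.16


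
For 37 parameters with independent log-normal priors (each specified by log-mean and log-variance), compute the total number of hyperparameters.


A log-normal prior has 2 hyperparameters per parameter.
Total = 37 * 2 = 74

74
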